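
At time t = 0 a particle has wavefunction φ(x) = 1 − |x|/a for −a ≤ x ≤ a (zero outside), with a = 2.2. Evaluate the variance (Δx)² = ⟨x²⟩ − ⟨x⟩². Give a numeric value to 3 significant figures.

Compute ⟨x⟩ and ⟨x²⟩ separately, then (Δx)² = ⟨x²⟩ − ⟨x⟩².
φ is even, so ∫ over [−a, a] = 2∫₀ᵃ with φ = 1 − x/a there: ∫₀ᵃ (1 − x/a)² dx = a/3, ∫₀ᵃ x²(1 − x/a)² dx = a³/30, ∫₀ᵃ x⁴(1 − x/a)² dx = a⁵/105.
Normalization: ∫|φ|² dx = 1.4667.
⟨x⟩ = 0.0000 and ⟨x²⟩ = 0.48400.
(Δx)² = 0.48400 − (0.0000)² = 0.48400.

0.484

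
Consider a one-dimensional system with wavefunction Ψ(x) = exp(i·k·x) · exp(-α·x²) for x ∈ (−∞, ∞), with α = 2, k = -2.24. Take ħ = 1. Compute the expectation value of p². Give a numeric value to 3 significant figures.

7.02

p² Ψ = −ħ² d²Ψ/dx²; ⟨p²⟩ = −ħ² ∫ Ψ*·Ψ'' dx / ∫|Ψ|² dx.
Gaussian moments: ∫x^(2j)·e^(−2αx²) dx = (2j−1)!!/(4α)^j · √(π/(2α)), odd powers integrate to 0; here √(π/(2α)) = 0.88623. Derivatives: Ψ′ = (ik − 2αx)·Ψ, Ψ″ = ((ik − 2αx)² − 2α)·Ψ; the odd-in-x pieces drop out.
State is unnormalized: ∫|Ψ|² dx = 0.88623, and ∫Ψ*·(−ħ² Ψ'') dx = 6.2192, so ⟨p²⟩ = 6.2192 / 0.88623.
⟨p²⟩ = 7.0176.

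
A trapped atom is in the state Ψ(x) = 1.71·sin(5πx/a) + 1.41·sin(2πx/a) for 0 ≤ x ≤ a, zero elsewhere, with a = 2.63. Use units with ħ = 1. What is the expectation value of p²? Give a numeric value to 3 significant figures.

23.5

p² Ψ = −ħ² d²Ψ/dx²; ⟨p²⟩ = −ħ² ∫ Ψ*·Ψ'' dx / ∫|Ψ|² dx.
d²/dx² sin(jπx/a) = −(jπ/a)²·sin(jπx/a); on 0 ≤ x ≤ a, ∫sin²(jπx/a) dx = a/2 and ∫sin(jπx/a)·sin(lπx/a) dx = 0 for j ≠ l, so only diagonal terms survive in ∫|Ψ|² and ∫Ψ·Ψ″; ∫Ψ·Ψ′ dx = [Ψ²/2] between the walls = 0.
State is unnormalized: ∫|Ψ|² dx = 6.4595, and ∫Ψ*·(−ħ² Ψ'') dx = 152.09, so ⟨p²⟩ = 152.09 / 6.4595.
⟨p²⟩ = 23.545.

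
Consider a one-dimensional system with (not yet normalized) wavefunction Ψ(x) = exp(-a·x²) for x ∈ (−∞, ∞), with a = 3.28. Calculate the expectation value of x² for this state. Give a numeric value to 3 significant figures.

0.0762

⟨x²⟩ = ∫ x²·|Ψ|² dx / ∫|Ψ|² dx (integrals over the domain).
Gaussian moments: ∫x^(2j)·e^(−2ax²) dx = (2j−1)!!/(4a)^j · √(π/(2a)), odd powers integrate to 0; here √(π/(2a)) = 0.69203.
State is unnormalized: ∫|Ψ|² dx = 0.69203, and ∫Ψ*·x²·Ψ dx = 0.052746, so ⟨x²⟩ = 0.052746 / 0.69203.
⟨x²⟩ = 0.076220.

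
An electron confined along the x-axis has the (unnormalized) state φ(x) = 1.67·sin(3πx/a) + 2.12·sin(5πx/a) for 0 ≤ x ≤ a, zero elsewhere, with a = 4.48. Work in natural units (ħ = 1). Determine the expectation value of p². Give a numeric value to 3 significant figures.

9.28

p² φ = −ħ² d²φ/dx²; ⟨p²⟩ = −ħ² ∫ φ*·φ'' dx / ∫|φ|² dx.
d²/dx² sin(jπx/a) = −(jπ/a)²·sin(jπx/a); on 0 ≤ x ≤ a, ∫sin²(jπx/a) dx = a/2 and ∫sin(jπx/a)·sin(lπx/a) dx = 0 for j ≠ l, so only diagonal terms survive in ∫|φ|² and ∫φ·φ″; ∫φ·φ′ dx = [φ²/2] between the walls = 0.
State is unnormalized: ∫|φ|² dx = 16.315, and ∫φ*·(−ħ² φ'') dx = 151.41, so ⟨p²⟩ = 151.41 / 16.315.
⟨p²⟩ = 9.2809.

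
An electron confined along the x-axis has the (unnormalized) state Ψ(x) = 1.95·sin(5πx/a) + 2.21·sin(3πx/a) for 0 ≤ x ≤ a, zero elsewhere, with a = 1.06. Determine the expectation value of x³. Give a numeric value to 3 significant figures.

0.375

⟨x³⟩ = ∫ x³·|Ψ|² dx / ∫|Ψ|² dx (integrals over the domain).
On 0 ≤ x ≤ a (j ≠ l): ∫sin²(jπx/a) dx = a/2, ∫sin(jπx/a)·sin(lπx/a) dx = 0; diagonal moments ∫x·sin²(jπx/a) dx = a²/4, ∫x²·sin²(jπx/a) dx = a³·(1/6 − 1/(4j²π²)); cross terms ∫x·sin(jπx/a)·sin(lπx/a) dx = 0 for j + l even and −4jla²/(π²(j² − l²)²) for j + l odd, ∫x²·sin(jπx/a)·sin(lπx/a) dx = (−1)^(j+l)·4jla³/(π²(j² − l²)²); higher powers the same way via product-to-sum and parts.
State is unnormalized: ∫|Ψ|² dx = 4.6039, and ∫Ψ*·x³·Ψ dx = 1.7251, so ⟨x³⟩ = 1.7251 / 4.6039.
⟨x³⟩ = 0.37470.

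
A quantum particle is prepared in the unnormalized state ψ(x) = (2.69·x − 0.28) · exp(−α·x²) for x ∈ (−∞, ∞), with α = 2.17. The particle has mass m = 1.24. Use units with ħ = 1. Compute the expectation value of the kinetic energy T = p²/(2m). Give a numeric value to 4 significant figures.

T = −(ħ²/2m) d²/dx², so ⟨T⟩ = −(ħ²/2m) ∫ ψ*·ψ'' dx / ∫|ψ|² dx; with m = 1.24.
Expand each integrand as polynomial × e^(−2αx²) and use ∫x^(2j)·e^(−2αx²) dx = (2j−1)!!/(4α)^j · √(π/(2α)), odd powers → 0; here √(π/(2α)) = 0.85081. Differentiate with the product rule, d/dx e^(−αx²) = −2αx·e^(−αx²).
State is unnormalized: ∫|ψ|² dx = 0.77598, and ∫ψ*·(−ħ²/2m · ψ'') dx = 1.9202, so ⟨T⟩ = 1.9202 / 0.77598.
⟨T⟩ = 2.4746.

2.475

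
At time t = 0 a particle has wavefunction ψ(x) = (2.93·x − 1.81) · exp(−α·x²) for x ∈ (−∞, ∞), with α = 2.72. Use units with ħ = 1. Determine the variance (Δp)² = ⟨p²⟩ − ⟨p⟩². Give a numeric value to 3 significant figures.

3.78

Compute ⟨p⟩ and ⟨p²⟩ separately; (Δp)² = ⟨p²⟩ − ⟨p⟩².
Expand each integrand as polynomial × e^(−2αx²) and use ∫x^(2j)·e^(−2αx²) dx = (2j−1)!!/(4α)^j · √(π/(2α)), odd powers → 0; here √(π/(2α)) = 0.75993. Differentiate with the product rule, d/dx e^(−αx²) = −2αx·e^(−αx²).
Normalization: ∫|ψ|² dx = 3.0892.
⟨p⟩ = 0.0000 and ⟨p²⟩ = 3.7759.
(Δp)² = 3.7759 − (0.0000)² = 3.7759.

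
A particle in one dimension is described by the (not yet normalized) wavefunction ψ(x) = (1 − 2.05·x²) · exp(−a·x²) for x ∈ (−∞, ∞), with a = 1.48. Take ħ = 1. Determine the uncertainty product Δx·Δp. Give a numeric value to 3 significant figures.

Δx = √(⟨x²⟩−⟨x⟩²), Δp = √(⟨p²⟩−⟨p⟩²).
Expand each integrand as polynomial × e^(−2ax²) and use ∫x^(2j)·e^(−2ax²) dx = (2j−1)!!/(4a)^j · √(π/(2a)), odd powers → 0; here √(π/(2a)) = 1.0302. Differentiate with the product rule, d/dx e^(−ax²) = −2ax·e^(−ax²).
Normalization: ∫|ψ|² dx = 0.68733.
⟨x⟩ = 0.0000, ⟨x²⟩ = 0.18254 ⇒ Δx = 0.42725.
⟨p⟩ = 0.0000, ⟨p²⟩ = 5.6167 ⇒ Δp = 2.3700.
Δx·Δp = 1.0126.

1.01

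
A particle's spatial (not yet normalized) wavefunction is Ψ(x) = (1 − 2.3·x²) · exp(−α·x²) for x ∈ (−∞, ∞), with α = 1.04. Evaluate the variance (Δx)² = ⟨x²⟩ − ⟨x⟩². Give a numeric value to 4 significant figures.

Compute ⟨x⟩ and ⟨x²⟩ separately, then (Δx)² = ⟨x²⟩ − ⟨x⟩².
Expand each integrand as polynomial × e^(−2αx²) and use ∫x^(2j)·e^(−2αx²) dx = (2j−1)!!/(4α)^j · √(π/(2α)), odd powers → 0; here √(π/(2α)) = 1.2290.
Normalization: ∫|Ψ|² dx = 0.99704.
⟨x⟩ = 0.0000 and ⟨x²⟩ = 0.67199.
(Δx)² = 0.67199 − (0.0000)² = 0.67199.

0.6720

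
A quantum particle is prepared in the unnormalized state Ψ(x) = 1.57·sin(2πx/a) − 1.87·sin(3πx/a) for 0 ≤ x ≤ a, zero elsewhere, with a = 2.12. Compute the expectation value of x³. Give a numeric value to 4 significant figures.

⟨x³⟩ = ∫ x³·|Ψ|² dx / ∫|Ψ|² dx (integrals over the domain).
On 0 ≤ x ≤ a (j ≠ l): ∫sin²(jπx/a) dx = a/2, ∫sin(jπx/a)·sin(lπx/a) dx = 0; diagonal moments ∫x·sin²(jπx/a) dx = a²/4, ∫x²·sin²(jπx/a) dx = a³·(1/6 − 1/(4j²π²)); cross terms ∫x·sin(jπx/a)·sin(lπx/a) dx = 0 for j + l even and −4jla²/(π²(j² − l²)²) for j + l odd, ∫x²·sin(jπx/a)·sin(lπx/a) dx = (−1)^(j+l)·4jla³/(π²(j² − l²)²); higher powers the same way via product-to-sum and parts.
State is unnormalized: ∫|Ψ|² dx = 6.3195, and ∫Ψ*·x³·Ψ dx = 24.293, so ⟨x³⟩ = 24.293 / 6.3195.
⟨x³⟩ = 3.8442.

3.844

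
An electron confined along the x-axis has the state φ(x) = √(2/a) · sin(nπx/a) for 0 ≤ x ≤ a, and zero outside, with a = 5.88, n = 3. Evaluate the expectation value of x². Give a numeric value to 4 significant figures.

11.33

⟨x²⟩ = ∫ x²·|φ|² dx (integrals over the domain).
With sin²θ = (1 − cos2θ)/2 on 0 ≤ x ≤ a: ∫sin²(nπx/a) dx = a/2, ∫x·sin²(nπx/a) dx = a²/4, ∫x²·sin²(nπx/a) dx = a³·(1/6 − 1/(4n²π²)); higher powers xᵏ the same way, integrating xᵏ·cos(2nπx/a) by parts.
⟨x²⟩ = 11.330.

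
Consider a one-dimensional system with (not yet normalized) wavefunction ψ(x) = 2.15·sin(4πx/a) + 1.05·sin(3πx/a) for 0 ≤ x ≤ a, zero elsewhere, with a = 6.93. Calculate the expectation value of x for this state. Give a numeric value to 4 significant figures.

⟨x⟩ = ∫ x·|ψ|² dx / ∫|ψ|² dx (integrals over the domain).
On 0 ≤ x ≤ a (j ≠ l): ∫sin²(jπx/a) dx = a/2, ∫sin(jπx/a)·sin(lπx/a) dx = 0; diagonal moments ∫x·sin²(jπx/a) dx = a²/4, ∫x²·sin²(jπx/a) dx = a³·(1/6 − 1/(4j²π²)); cross terms ∫x·sin(jπx/a)·sin(lπx/a) dx = 0 for j + l even and −4jla²/(π²(j² − l²)²) for j + l odd, ∫x²·sin(jπx/a)·sin(lπx/a) dx = (−1)^(j+l)·4jla³/(π²(j² − l²)²); higher powers the same way via product-to-sum and parts.
State is unnormalized: ∫|ψ|² dx = 19.837, and ∫ψ*·x·ψ dx = 47.214, so ⟨x⟩ = 47.214 / 19.837.
⟨x⟩ = 2.3801.

2.380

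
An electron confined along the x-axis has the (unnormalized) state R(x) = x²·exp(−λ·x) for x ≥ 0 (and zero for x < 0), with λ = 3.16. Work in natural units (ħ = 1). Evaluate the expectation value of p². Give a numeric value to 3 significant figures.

p² R = −ħ² d²R/dx²; ⟨p²⟩ = −ħ² ∫ R*·R'' dx / ∫|R|² dx.
Differentiate x²·exp(−λ·x) with the product rule; every integrand then reduces to terms xʲ·e^(−2λx) on [0, ∞), with ∫₀^∞ xʲ·e^(−2λx) dx = j!/(2λ)^(j+1).
State is unnormalized: ∫|R|² dx = 0.0023803, and ∫R*·(−ħ² R'') dx = 0.0079228, so ⟨p²⟩ = 0.0079228 / 0.0023803.
⟨p²⟩ = 3.3285.

3.33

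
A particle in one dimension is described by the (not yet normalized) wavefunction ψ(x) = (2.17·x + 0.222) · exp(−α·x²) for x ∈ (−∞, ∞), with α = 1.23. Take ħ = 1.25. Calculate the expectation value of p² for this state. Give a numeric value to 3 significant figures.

p² ψ = −ħ² d²ψ/dx²; ⟨p²⟩ = −ħ² ∫ ψ*·ψ'' dx / ∫|ψ|² dx.
Expand each integrand as polynomial × e^(−2αx²) and use ∫x^(2j)·e^(−2αx²) dx = (2j−1)!!/(4α)^j · √(π/(2α)), odd powers → 0; here √(π/(2α)) = 1.1301. Differentiate with the product rule, d/dx e^(−αx²) = −2αx·e^(−αx²).
State is unnormalized: ∫|ψ|² dx = 1.1373, and ∫ψ*·(−ħ² ψ'') dx = 6.3431, so ⟨p²⟩ = 6.3431 / 1.1373.
⟨p²⟩ = 5.5774.

5.58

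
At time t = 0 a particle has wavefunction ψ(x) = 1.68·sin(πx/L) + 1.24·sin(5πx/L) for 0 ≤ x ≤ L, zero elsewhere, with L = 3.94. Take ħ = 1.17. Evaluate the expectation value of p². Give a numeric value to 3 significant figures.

8.24

p² ψ = −ħ² d²ψ/dx²; ⟨p²⟩ = −ħ² ∫ ψ*·ψ'' dx / ∫|ψ|² dx.
d²/dx² sin(jπx/L) = −(jπ/L)²·sin(jπx/L); on 0 ≤ x ≤ L, ∫sin²(jπx/L) dx = L/2 and ∫sin(jπx/L)·sin(lπx/L) dx = 0 for j ≠ l, so only diagonal terms survive in ∫|ψ|² and ∫ψ·ψ″; ∫ψ·ψ′ dx = [ψ²/2] between the walls = 0.
State is unnormalized: ∫|ψ|² dx = 8.5892, and ∫ψ*·(−ħ² ψ'') dx = 70.746, so ⟨p²⟩ = 70.746 / 8.5892.
⟨p²⟩ = 8.2366.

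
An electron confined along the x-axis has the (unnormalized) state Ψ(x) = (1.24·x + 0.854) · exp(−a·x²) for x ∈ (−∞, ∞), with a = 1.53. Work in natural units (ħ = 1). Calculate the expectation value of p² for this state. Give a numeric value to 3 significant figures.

2.31

p² Ψ = −ħ² d²Ψ/dx²; ⟨p²⟩ = −ħ² ∫ Ψ*·Ψ'' dx / ∫|Ψ|² dx.
Expand each integrand as polynomial × e^(−2ax²) and use ∫x^(2j)·e^(−2ax²) dx = (2j−1)!!/(4a)^j · √(π/(2a)), odd powers → 0; here √(π/(2a)) = 1.0132. Differentiate with the product rule, d/dx e^(−ax²) = −2ax·e^(−ax²).
State is unnormalized: ∫|Ψ|² dx = 0.99354, and ∫Ψ*·(−ħ² Ψ'') dx = 2.2991, so ⟨p²⟩ = 2.2991 / 0.99354.
⟨p²⟩ = 2.3140.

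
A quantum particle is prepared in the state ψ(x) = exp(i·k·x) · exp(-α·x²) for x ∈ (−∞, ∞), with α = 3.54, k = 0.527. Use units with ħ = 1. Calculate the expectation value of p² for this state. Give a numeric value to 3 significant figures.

p² ψ = −ħ² d²ψ/dx²; ⟨p²⟩ = −ħ² ∫ ψ*·ψ'' dx / ∫|ψ|² dx.
Gaussian moments: ∫x^(2j)·e^(−2αx²) dx = (2j−1)!!/(4α)^j · √(π/(2α)), odd powers integrate to 0; here √(π/(2α)) = 0.66613. Derivatives: ψ′ = (ik − 2αx)·ψ, ψ″ = ((ik − 2αx)² − 2α)·ψ; the odd-in-x pieces drop out.
State is unnormalized: ∫|ψ|² dx = 0.66613, and ∫ψ*·(−ħ² ψ'') dx = 2.5431, so ⟨p²⟩ = 2.5431 / 0.66613.
⟨p²⟩ = 3.8177.

3.82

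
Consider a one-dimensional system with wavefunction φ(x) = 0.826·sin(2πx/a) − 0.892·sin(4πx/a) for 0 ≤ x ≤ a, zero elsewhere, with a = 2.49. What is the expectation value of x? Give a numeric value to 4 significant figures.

1.245

⟨x⟩ = ∫ x·|φ|² dx / ∫|φ|² dx (integrals over the domain).
On 0 ≤ x ≤ a (j ≠ l): ∫sin²(jπx/a) dx = a/2, ∫sin(jπx/a)·sin(lπx/a) dx = 0; diagonal moments ∫x·sin²(jπx/a) dx = a²/4, ∫x²·sin²(jπx/a) dx = a³·(1/6 − 1/(4j²π²)); cross terms ∫x·sin(jπx/a)·sin(lπx/a) dx = 0 for j + l even and −4jla²/(π²(j² − l²)²) for j + l odd, ∫x²·sin(jπx/a)·sin(lπx/a) dx = (−1)^(j+l)·4jla³/(π²(j² − l²)²); higher powers the same way via product-to-sum and parts.
State is unnormalized: ∫|φ|² dx = 1.8400, and ∫φ*·x·φ dx = 2.2908, so ⟨x⟩ = 2.2908 / 1.8400.
⟨x⟩ = 1.2450.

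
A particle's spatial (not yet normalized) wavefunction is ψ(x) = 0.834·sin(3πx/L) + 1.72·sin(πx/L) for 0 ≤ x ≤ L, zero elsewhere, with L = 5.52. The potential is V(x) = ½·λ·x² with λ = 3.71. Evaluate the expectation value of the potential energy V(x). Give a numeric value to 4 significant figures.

⟨V⟩ = ∫ V(x)·|ψ|² dx / ∫|ψ|² dx.
On 0 ≤ x ≤ L (j ≠ l): ∫sin²(jπx/L) dx = L/2, ∫sin(jπx/L)·sin(lπx/L) dx = 0; diagonal moments ∫x·sin²(jπx/L) dx = L²/4, ∫x²·sin²(jπx/L) dx = L³·(1/6 − 1/(4j²π²)); cross terms ∫x·sin(jπx/L)·sin(lπx/L) dx = 0 for j + l even and −4jlL²/(π²(j² − l²)²) for j + l odd, ∫x²·sin(jπx/L)·sin(lπx/L) dx = (−1)^(j+l)·4jlL³/(π²(j² − l²)²); higher powers the same way via product-to-sum and parts.
State is unnormalized: ∫|ψ|² dx = 10.085, and ∫ψ*·V(x)·ψ dx = 183.02, so ⟨V⟩ = 183.02 / 10.085.
⟨V⟩ = 18.148.

18.15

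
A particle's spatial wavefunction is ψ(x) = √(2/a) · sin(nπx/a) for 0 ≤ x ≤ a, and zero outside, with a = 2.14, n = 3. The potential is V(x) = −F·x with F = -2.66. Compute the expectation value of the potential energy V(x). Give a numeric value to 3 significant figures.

⟨V⟩ = ∫ V(x)·|ψ|² dx.
With sin²θ = (1 − cos2θ)/2 on 0 ≤ x ≤ a: ∫sin²(nπx/a) dx = a/2, ∫x·sin²(nπx/a) dx = a²/4, ∫x²·sin²(nπx/a) dx = a³·(1/6 − 1/(4n²π²)); higher powers xᵏ the same way, integrating xᵏ·cos(2nπx/a) by parts.
⟨V⟩ = 2.8462.

2.85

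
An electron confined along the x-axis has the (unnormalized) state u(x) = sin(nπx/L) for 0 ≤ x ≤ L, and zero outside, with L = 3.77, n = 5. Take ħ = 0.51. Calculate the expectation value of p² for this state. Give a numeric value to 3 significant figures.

p² u = −ħ² d²u/dx²; ⟨p²⟩ = −ħ² ∫ u*·u'' dx / ∫|u|² dx.
d/dx sin(nπx/L) = (nπ/L)·cos(nπx/L) and d²/dx² sin(nπx/L) = −(nπ/L)²·sin(nπx/L); on 0 ≤ x ≤ L, ∫sin²(nπx/L) dx = L/2 and ∫sin(nπx/L)·cos(nπx/L) dx = 0.
State is unnormalized: ∫|u|² dx = 1.8850, and ∫u*·(−ħ² u'') dx = 8.5116, so ⟨p²⟩ = 8.5116 / 1.8850.
⟨p²⟩ = 4.5154.

4.52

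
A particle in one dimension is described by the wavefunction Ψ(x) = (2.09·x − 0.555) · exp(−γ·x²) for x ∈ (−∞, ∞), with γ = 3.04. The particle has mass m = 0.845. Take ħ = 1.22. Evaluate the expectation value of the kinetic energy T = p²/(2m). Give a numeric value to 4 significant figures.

5.560

T = −(ħ²/2m) d²/dx², so ⟨T⟩ = −(ħ²/2m) ∫ Ψ*·Ψ'' dx / ∫|Ψ|² dx; with m = 0.845.
Expand each integrand as polynomial × e^(−2γx²) and use ∫x^(2j)·e^(−2γx²) dx = (2j−1)!!/(4γ)^j · √(π/(2γ)), odd powers → 0; here √(π/(2γ)) = 0.71882. Differentiate with the product rule, d/dx e^(−γx²) = −2γx·e^(−γx²).
State is unnormalized: ∫|Ψ|² dx = 0.47963, and ∫Ψ*·(−ħ²/2m · Ψ'') dx = 2.6668, so ⟨T⟩ = 2.6668 / 0.47963.
⟨T⟩ = 5.5601.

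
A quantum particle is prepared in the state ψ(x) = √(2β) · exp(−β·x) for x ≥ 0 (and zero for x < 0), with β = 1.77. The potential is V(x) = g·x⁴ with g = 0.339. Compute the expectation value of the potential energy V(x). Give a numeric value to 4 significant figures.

⟨V⟩ = ∫ V(x)·|ψ|² dx.
Every integrand reduces to terms xʲ·e^(−2βx) on [0, ∞); use ∫₀^∞ xʲ·e^(−2βx) dx = j!/(2β)^(j+1).
⟨V⟩ = 0.051808.

0.05181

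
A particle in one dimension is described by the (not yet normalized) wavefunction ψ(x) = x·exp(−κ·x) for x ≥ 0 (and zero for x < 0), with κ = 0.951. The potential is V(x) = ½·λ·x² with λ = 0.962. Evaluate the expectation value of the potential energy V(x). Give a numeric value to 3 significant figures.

⟨V⟩ = ∫ V(x)·|ψ|² dx / ∫|ψ|² dx.
Every integrand reduces to terms xʲ·e^(−2κx) on [0, ∞); use ∫₀^∞ xʲ·e^(−2κx) dx = j!/(2κ)^(j+1).
State is unnormalized: ∫|ψ|² dx = 0.29067, and ∫ψ*·V(x)·ψ dx = 0.46377, so ⟨V⟩ = 0.46377 / 0.29067.
⟨V⟩ = 1.5955.

1.60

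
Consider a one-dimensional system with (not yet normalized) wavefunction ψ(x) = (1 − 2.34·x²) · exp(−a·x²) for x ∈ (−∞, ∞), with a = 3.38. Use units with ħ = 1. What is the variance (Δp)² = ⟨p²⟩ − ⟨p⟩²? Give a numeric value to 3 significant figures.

Compute ⟨p⟩ and ⟨p²⟩ separately; (Δp)² = ⟨p²⟩ − ⟨p⟩².
Expand each integrand as polynomial × e^(−2ax²) and use ∫x^(2j)·e^(−2ax²) dx = (2j−1)!!/(4a)^j · √(π/(2a)), odd powers → 0; here √(π/(2a)) = 0.68171. Differentiate with the product rule, d/dx e^(−ax²) = −2ax·e^(−ax²).
Normalization: ∫|ψ|² dx = 0.50700.
⟨p⟩ = 0.0000 and ⟨p²⟩ = 7.0709.
(Δp)² = 7.0709 − (0.0000)² = 7.0709.

7.07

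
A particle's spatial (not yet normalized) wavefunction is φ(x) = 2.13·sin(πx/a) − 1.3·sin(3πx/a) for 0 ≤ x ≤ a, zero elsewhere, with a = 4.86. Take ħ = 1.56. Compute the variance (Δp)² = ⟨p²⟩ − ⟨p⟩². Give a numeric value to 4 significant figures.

3.225

Compute ⟨p⟩ and ⟨p²⟩ separately; (Δp)² = ⟨p²⟩ − ⟨p⟩².
d²/dx² sin(jπx/a) = −(jπ/a)²·sin(jπx/a); on 0 ≤ x ≤ a, ∫sin²(jπx/a) dx = a/2 and ∫sin(jπx/a)·sin(lπx/a) dx = 0 for j ≠ l, so only diagonal terms survive in ∫|φ|² and ∫φ·φ″; ∫φ·φ′ dx = [φ²/2] between the walls = 0.
Normalization: ∫|φ|² dx = 15.131.
⟨p⟩ = 0.0000 and ⟨p²⟩ = 3.2248.
(Δp)² = 3.2248 − (0.0000)² = 3.2248.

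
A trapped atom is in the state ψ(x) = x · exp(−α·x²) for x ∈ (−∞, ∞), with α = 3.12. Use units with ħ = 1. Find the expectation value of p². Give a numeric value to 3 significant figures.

p² ψ = −ħ² d²ψ/dx²; ⟨p²⟩ = −ħ² ∫ ψ*·ψ'' dx / ∫|ψ|² dx.
Expand each integrand as polynomial × e^(−2αx²) and use ∫x^(2j)·e^(−2αx²) dx = (2j−1)!!/(4α)^j · √(π/(2α)), odd powers → 0; here √(π/(2α)) = 0.70955. Differentiate with the product rule, d/dx e^(−αx²) = −2αx·e^(−αx²).
State is unnormalized: ∫|ψ|² dx = 0.056855, and ∫ψ*·(−ħ² ψ'') dx = 0.53216, so ⟨p²⟩ = 0.53216 / 0.056855.
⟨p²⟩ = 9.3600.

9.36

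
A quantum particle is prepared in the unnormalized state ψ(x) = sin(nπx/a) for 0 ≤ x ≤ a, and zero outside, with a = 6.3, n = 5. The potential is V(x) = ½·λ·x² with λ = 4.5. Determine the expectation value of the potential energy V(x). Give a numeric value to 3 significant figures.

29.6

⟨V⟩ = ∫ V(x)·|ψ|² dx / ∫|ψ|² dx.
With sin²θ = (1 − cos2θ)/2 on 0 ≤ x ≤ a: ∫sin²(nπx/a) dx = a/2, ∫x·sin²(nπx/a) dx = a²/4, ∫x²·sin²(nπx/a) dx = a³·(1/6 − 1/(4n²π²)); higher powers xᵏ the same way, integrating xᵏ·cos(2nπx/a) by parts.
State is unnormalized: ∫|ψ|² dx = 3.1500, and ∫ψ*·V(x)·ψ dx = 93.198, so ⟨V⟩ = 93.198 / 3.1500.
⟨V⟩ = 29.587.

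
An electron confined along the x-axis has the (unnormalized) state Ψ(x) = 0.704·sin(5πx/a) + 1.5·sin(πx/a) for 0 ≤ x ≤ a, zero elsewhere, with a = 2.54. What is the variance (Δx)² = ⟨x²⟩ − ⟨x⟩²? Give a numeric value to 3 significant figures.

Compute ⟨x⟩ and ⟨x²⟩ separately, then (Δx)² = ⟨x²⟩ − ⟨x⟩².
On 0 ≤ x ≤ a (j ≠ l): ∫sin²(jπx/a) dx = a/2, ∫sin(jπx/a)·sin(lπx/a) dx = 0; diagonal moments ∫x·sin²(jπx/a) dx = a²/4, ∫x²·sin²(jπx/a) dx = a³·(1/6 − 1/(4j²π²)); cross terms ∫x·sin(jπx/a)·sin(lπx/a) dx = 0 for j + l even and −4jla²/(π²(j² − l²)²) for j + l odd, ∫x²·sin(jπx/a)·sin(lπx/a) dx = (−1)^(j+l)·4jla³/(π²(j² − l²)²); higher powers the same way via product-to-sum and parts.
Normalization: ∫|Ψ|² dx = 3.4869.
⟨x⟩ = 1.2700 and ⟨x²⟩ = 1.9152.
(Δx)² = 1.9152 − (1.2700)² = 0.30235.

0.302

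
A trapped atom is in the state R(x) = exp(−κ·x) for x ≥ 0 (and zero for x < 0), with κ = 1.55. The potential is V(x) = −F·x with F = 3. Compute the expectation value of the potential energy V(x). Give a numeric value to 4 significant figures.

-0.9677

⟨V⟩ = ∫ V(x)·|R|² dx / ∫|R|² dx.
Every integrand reduces to terms xʲ·e^(−2κx) on [0, ∞); use ∫₀^∞ xʲ·e^(−2κx) dx = j!/(2κ)^(j+1).
State is unnormalized: ∫|R|² dx = 0.32258, and ∫R*·V(x)·R dx = -0.31217, so ⟨V⟩ = -0.31217 / 0.32258.
⟨V⟩ = -0.96774.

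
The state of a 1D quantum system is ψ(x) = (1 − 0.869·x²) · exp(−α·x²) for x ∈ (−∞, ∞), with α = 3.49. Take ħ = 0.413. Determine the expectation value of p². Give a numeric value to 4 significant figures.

p² ψ = −ħ² d²ψ/dx²; ⟨p²⟩ = −ħ² ∫ ψ*·ψ'' dx / ∫|ψ|² dx.
Expand each integrand as polynomial × e^(−2αx²) and use ∫x^(2j)·e^(−2αx²) dx = (2j−1)!!/(4α)^j · √(π/(2α)), odd powers → 0; here √(π/(2α)) = 0.67088. Differentiate with the product rule, d/dx e^(−αx²) = −2αx·e^(−αx²).
State is unnormalized: ∫|ψ|² dx = 0.59516, and ∫ψ*·(−ħ² ψ'') dx = 0.45992, so ⟨p²⟩ = 0.45992 / 0.59516.
⟨p²⟩ = 0.77277.

0.7728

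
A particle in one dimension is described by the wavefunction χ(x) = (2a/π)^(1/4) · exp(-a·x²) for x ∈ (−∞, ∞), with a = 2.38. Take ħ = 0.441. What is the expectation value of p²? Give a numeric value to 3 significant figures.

0.463

p² χ = −ħ² d²χ/dx²; ⟨p²⟩ = −ħ² ∫ χ*·χ'' dx.
Gaussian moments: ∫x^(2j)·e^(−2ax²) dx = (2j−1)!!/(4a)^j · √(π/(2a)), odd powers integrate to 0; here √(π/(2a)) = 0.81240. Derivatives: d/dx e^(−ax²) = −2ax·e^(−ax²), d²/dx² e^(−ax²) = (4a²x² − 2a)·e^(−ax²).
⟨p²⟩ = 0.46286.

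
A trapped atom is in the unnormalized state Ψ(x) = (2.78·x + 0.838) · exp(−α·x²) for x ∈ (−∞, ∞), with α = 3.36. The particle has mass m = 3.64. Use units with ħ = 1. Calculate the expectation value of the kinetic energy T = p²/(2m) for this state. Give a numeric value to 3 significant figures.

0.877

T = −(ħ²/2m) d²/dx², so ⟨T⟩ = −(ħ²/2m) ∫ Ψ*·Ψ'' dx / ∫|Ψ|² dx; with m = 3.64.
Expand each integrand as polynomial × e^(−2αx²) and use ∫x^(2j)·e^(−2αx²) dx = (2j−1)!!/(4α)^j · √(π/(2α)), odd powers → 0; here √(π/(2α)) = 0.68374. Differentiate with the product rule, d/dx e^(−αx²) = −2αx·e^(−αx²).
State is unnormalized: ∫|Ψ|² dx = 0.87332, and ∫Ψ*·(−ħ²/2m · Ψ'') dx = 0.76600, so ⟨T⟩ = 0.76600 / 0.87332.
⟨T⟩ = 0.87711.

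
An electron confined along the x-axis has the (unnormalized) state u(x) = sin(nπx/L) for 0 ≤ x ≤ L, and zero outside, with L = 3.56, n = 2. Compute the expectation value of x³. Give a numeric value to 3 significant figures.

10.4

⟨x³⟩ = ∫ x³·|u|² dx / ∫|u|² dx (integrals over the domain).
With sin²θ = (1 − cos2θ)/2 on 0 ≤ x ≤ L: ∫sin²(nπx/L) dx = L/2, ∫x·sin²(nπx/L) dx = L²/4, ∫x²·sin²(nπx/L) dx = L³·(1/6 − 1/(4n²π²)); higher powers xᵏ the same way, integrating xᵏ·cos(2nπx/L) by parts.
State is unnormalized: ∫|u|² dx = 1.7800, and ∫u*·x³·u dx = 18.552, so ⟨x³⟩ = 18.552 / 1.7800.
⟨x³⟩ = 10.422.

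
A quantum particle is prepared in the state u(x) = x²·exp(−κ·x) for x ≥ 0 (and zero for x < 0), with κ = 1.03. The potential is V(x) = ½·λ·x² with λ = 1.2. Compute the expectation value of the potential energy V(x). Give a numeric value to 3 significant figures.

4.24

⟨V⟩ = ∫ V(x)·|u|² dx / ∫|u|² dx.
Every integrand reduces to terms xʲ·e^(−2κx) on [0, ∞); use ∫₀^∞ xʲ·e^(−2κx) dx = j!/(2κ)^(j+1).
State is unnormalized: ∫|u|² dx = 0.64696, and ∫u*·V(x)·u dx = 2.7442, so ⟨V⟩ = 2.7442 / 0.64696.
⟨V⟩ = 4.2417.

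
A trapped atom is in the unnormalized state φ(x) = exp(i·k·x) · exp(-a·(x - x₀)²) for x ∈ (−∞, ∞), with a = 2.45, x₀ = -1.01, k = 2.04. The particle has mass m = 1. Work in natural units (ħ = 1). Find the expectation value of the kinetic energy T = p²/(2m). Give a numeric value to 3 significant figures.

3.31

T = −(ħ²/2m) d²/dx², so ⟨T⟩ = −(ħ²/2m) ∫ φ*·φ'' dx / ∫|φ|² dx; with m = 1.
Gaussian moments (u = x − x₀): ∫u^(2j)·e^(−2au²) du = (2j−1)!!/(4a)^j · √(π/(2a)), odd powers integrate to 0; here √(π/(2a)) = 0.80071. Derivatives: φ′ = (ik − 2au)·φ, φ″ = ((ik − 2au)² − 2a)·φ; the odd-in-u pieces drop out.
State is unnormalized: ∫|φ|² dx = 0.80071, and ∫φ*·(−ħ²/2m · φ'') dx = 2.6470, so ⟨T⟩ = 2.6470 / 0.80071.
⟨T⟩ = 3.3058.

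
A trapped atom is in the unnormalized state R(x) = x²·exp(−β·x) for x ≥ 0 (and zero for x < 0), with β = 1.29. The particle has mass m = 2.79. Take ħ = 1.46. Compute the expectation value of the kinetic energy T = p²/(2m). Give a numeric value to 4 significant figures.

T = −(ħ²/2m) d²/dx², so ⟨T⟩ = −(ħ²/2m) ∫ R*·R'' dx / ∫|R|² dx; with m = 2.79.
Differentiate x²·exp(−β·x) with the product rule; every integrand then reduces to terms xʲ·e^(−2βx) on [0, ∞), with ∫₀^∞ xʲ·e^(−2βx) dx = j!/(2β)^(j+1).
State is unnormalized: ∫|R|² dx = 0.20995, and ∫R*·(−ħ²/2m · R'') dx = 0.044488, so ⟨T⟩ = 0.044488 / 0.20995.
⟨T⟩ = 0.21190.

0.2119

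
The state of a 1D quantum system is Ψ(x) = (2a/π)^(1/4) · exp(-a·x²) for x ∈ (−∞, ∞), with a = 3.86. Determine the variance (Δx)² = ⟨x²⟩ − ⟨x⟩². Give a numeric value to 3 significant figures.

0.0648

Compute ⟨x⟩ and ⟨x²⟩ separately, then (Δx)² = ⟨x²⟩ − ⟨x⟩².
Gaussian moments: ∫x^(2j)·e^(−2ax²) dx = (2j−1)!!/(4a)^j · √(π/(2a)), odd powers integrate to 0; here √(π/(2a)) = 0.63792.
⟨x⟩ = 0.0000 and ⟨x²⟩ = 0.064767.
(Δx)² = 0.064767 − (0.0000)² = 0.064767.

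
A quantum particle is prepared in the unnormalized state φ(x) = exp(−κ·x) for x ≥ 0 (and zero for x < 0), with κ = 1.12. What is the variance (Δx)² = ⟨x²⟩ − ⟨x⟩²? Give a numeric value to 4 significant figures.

0.1993

Compute ⟨x⟩ and ⟨x²⟩ separately, then (Δx)² = ⟨x²⟩ − ⟨x⟩².
Every integrand reduces to terms xʲ·e^(−2κx) on [0, ∞); use ∫₀^∞ xʲ·e^(−2κx) dx = j!/(2κ)^(j+1).
Normalization: ∫|φ|² dx = 0.44643.
⟨x⟩ = 0.44643 and ⟨x²⟩ = 0.39860.
(Δx)² = 0.39860 − (0.44643)² = 0.19930.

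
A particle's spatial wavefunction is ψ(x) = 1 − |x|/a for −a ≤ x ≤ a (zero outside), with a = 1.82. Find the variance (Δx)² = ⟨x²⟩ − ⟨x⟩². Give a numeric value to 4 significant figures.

Compute ⟨x⟩ and ⟨x²⟩ separately, then (Δx)² = ⟨x²⟩ − ⟨x⟩².
ψ is even, so ∫ over [−a, a] = 2∫₀ᵃ with ψ = 1 − x/a there: ∫₀ᵃ (1 − x/a)² dx = a/3, ∫₀ᵃ x²(1 − x/a)² dx = a³/30, ∫₀ᵃ x⁴(1 − x/a)² dx = a⁵/105.
Normalization: ∫|ψ|² dx = 1.2133.
⟨x⟩ = 0.0000 and ⟨x²⟩ = 0.33124.
(Δx)² = 0.33124 − (0.0000)² = 0.33124.

0.3312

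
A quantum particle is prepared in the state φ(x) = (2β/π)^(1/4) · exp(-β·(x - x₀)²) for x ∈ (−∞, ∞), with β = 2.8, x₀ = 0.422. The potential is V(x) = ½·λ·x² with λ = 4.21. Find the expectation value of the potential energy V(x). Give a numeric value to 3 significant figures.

0.563

⟨V⟩ = ∫ V(x)·|φ|² dx.
Gaussian moments (u = x − x₀): ∫u^(2j)·e^(−2βu²) du = (2j−1)!!/(4β)^j · √(π/(2β)), odd powers integrate to 0; here √(π/(2β)) = 0.74900.
⟨V⟩ = 0.56281.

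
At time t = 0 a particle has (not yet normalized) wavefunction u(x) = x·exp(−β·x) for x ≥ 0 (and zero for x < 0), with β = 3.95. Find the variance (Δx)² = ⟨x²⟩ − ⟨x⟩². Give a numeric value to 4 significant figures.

Compute ⟨x⟩ and ⟨x²⟩ separately, then (Δx)² = ⟨x²⟩ − ⟨x⟩².
Every integrand reduces to terms xʲ·e^(−2βx) on [0, ∞); use ∫₀^∞ xʲ·e^(−2βx) dx = j!/(2β)^(j+1).
Normalization: ∫|u|² dx = 0.0040565.
⟨x⟩ = 0.37975 and ⟨x²⟩ = 0.19228.
(Δx)² = 0.19228 − (0.37975)² = 0.048069.

0.04807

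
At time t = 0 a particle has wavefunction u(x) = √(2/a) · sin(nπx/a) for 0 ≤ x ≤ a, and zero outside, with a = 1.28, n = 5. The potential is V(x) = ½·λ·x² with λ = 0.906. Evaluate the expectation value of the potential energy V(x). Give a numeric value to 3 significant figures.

0.246

⟨V⟩ = ∫ V(x)·|u|² dx.
With sin²θ = (1 − cos2θ)/2 on 0 ≤ x ≤ a: ∫sin²(nπx/a) dx = a/2, ∫x·sin²(nπx/a) dx = a²/4, ∫x²·sin²(nπx/a) dx = a³·(1/6 − 1/(4n²π²)); higher powers xᵏ the same way, integrating xᵏ·cos(2nπx/a) by parts.
⟨V⟩ = 0.24589.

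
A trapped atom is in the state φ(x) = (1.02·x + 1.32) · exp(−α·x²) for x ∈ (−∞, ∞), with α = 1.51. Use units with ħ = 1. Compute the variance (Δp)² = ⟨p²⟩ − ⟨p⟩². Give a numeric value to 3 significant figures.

Compute ⟨p⟩ and ⟨p²⟩ separately; (Δp)² = ⟨p²⟩ − ⟨p⟩².
Expand each integrand as polynomial × e^(−2αx²) and use ∫x^(2j)·e^(−2αx²) dx = (2j−1)!!/(4α)^j · √(π/(2α)), odd powers → 0; here √(π/(2α)) = 1.0199. Differentiate with the product rule, d/dx e^(−αx²) = −2αx·e^(−αx²).
Normalization: ∫|φ|² dx = 1.9528.
⟨p⟩ = 0.0000 and ⟨p²⟩ = 1.7817.
(Δp)² = 1.7817 − (0.0000)² = 1.7817.

1.78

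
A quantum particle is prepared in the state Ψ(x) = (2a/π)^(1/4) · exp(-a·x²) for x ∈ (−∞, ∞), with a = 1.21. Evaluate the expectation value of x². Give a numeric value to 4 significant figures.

⟨x²⟩ = ∫ x²·|Ψ|² dx (integrals over the domain).
Gaussian moments: ∫x^(2j)·e^(−2ax²) dx = (2j−1)!!/(4a)^j · √(π/(2a)), odd powers integrate to 0; here √(π/(2a)) = 1.1394.
⟨x²⟩ = 0.20661.

0.2066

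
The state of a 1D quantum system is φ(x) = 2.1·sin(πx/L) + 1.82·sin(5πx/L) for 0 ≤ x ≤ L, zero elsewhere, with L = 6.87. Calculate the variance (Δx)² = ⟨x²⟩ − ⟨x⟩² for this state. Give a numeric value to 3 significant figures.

Compute ⟨x⟩ and ⟨x²⟩ separately, then (Δx)² = ⟨x²⟩ − ⟨x⟩².
On 0 ≤ x ≤ L (j ≠ l): ∫sin²(jπx/L) dx = L/2, ∫sin(jπx/L)·sin(lπx/L) dx = 0; diagonal moments ∫x·sin²(jπx/L) dx = L²/4, ∫x²·sin²(jπx/L) dx = L³·(1/6 − 1/(4j²π²)); cross terms ∫x·sin(jπx/L)·sin(lπx/L) dx = 0 for j + l even and −4jlL²/(π²(j² − l²)²) for j + l odd, ∫x²·sin(jπx/L)·sin(lπx/L) dx = (−1)^(j+l)·4jlL³/(π²(j² − l²)²); higher powers the same way via product-to-sum and parts.
Normalization: ∫|φ|² dx = 26.526.
⟨x⟩ = 3.4350 and ⟨x²⟩ = 14.655.
(Δx)² = 14.655 − (3.4350)² = 2.8553.

2.86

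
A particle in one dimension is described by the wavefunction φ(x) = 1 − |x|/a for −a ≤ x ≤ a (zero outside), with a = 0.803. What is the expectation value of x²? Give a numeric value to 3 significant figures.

0.0645

⟨x²⟩ = ∫ x²·|φ|² dx / ∫|φ|² dx (integrals over the domain).
φ is even, so ∫ over [−a, a] = 2∫₀ᵃ with φ = 1 − x/a there: ∫₀ᵃ (1 − x/a)² dx = a/3, ∫₀ᵃ x²(1 − x/a)² dx = a³/30, ∫₀ᵃ x⁴(1 − x/a)² dx = a⁵/105.
State is unnormalized: ∫|φ|² dx = 0.53533, and ∫φ*·x²·φ dx = 0.034519, so ⟨x²⟩ = 0.034519 / 0.53533.
⟨x²⟩ = 0.064481.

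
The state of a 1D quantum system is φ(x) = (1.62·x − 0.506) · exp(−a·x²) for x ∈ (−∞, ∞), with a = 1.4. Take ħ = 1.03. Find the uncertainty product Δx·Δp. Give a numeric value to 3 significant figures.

Δx = √(⟨x²⟩−⟨x⟩²), Δp = √(⟨p²⟩−⟨p⟩²).
Expand each integrand as polynomial × e^(−2ax²) and use ∫x^(2j)·e^(−2ax²) dx = (2j−1)!!/(4a)^j · √(π/(2a)), odd powers → 0; here √(π/(2a)) = 1.0592. Differentiate with the product rule, d/dx e^(−ax²) = −2ax·e^(−ax²).
Normalization: ∫|φ|² dx = 0.76761.
⟨x⟩ = -0.40398, ⟨x²⟩ = 0.40953 ⇒ Δx = 0.49632.
⟨p⟩ = 0.0000, ⟨p²⟩ = 3.4063 ⇒ Δp = 1.8456.
Δx·Δp = 0.91601.

0.916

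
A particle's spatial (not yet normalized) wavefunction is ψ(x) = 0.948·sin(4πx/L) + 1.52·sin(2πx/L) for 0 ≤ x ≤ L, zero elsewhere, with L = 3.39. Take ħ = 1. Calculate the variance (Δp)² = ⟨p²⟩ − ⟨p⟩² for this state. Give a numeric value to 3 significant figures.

Compute ⟨p⟩ and ⟨p²⟩ separately; (Δp)² = ⟨p²⟩ − ⟨p⟩².
d²/dx² sin(jπx/L) = −(jπ/L)²·sin(jπx/L); on 0 ≤ x ≤ L, ∫sin²(jπx/L) dx = L/2 and ∫sin(jπx/L)·sin(lπx/L) dx = 0 for j ≠ l, so only diagonal terms survive in ∫|ψ|² and ∫ψ·ψ″; ∫ψ·ψ′ dx = [ψ²/2] between the walls = 0.
Normalization: ∫|ψ|² dx = 5.4394.
⟨p⟩ = 0.0000 and ⟨p²⟩ = 6.3214.
(Δp)² = 6.3214 − (0.0000)² = 6.3214.

6.32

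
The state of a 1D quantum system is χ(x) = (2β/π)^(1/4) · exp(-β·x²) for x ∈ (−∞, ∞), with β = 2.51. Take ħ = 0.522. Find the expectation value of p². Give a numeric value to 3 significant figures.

0.684

p² χ = −ħ² d²χ/dx²; ⟨p²⟩ = −ħ² ∫ χ*·χ'' dx.
Gaussian moments: ∫x^(2j)·e^(−2βx²) dx = (2j−1)!!/(4β)^j · √(π/(2β)), odd powers integrate to 0; here √(π/(2β)) = 0.79108. Derivatives: d/dx e^(−βx²) = −2βx·e^(−βx²), d²/dx² e^(−βx²) = (4β²x² − 2β)·e^(−βx²).
⟨p²⟩ = 0.68393.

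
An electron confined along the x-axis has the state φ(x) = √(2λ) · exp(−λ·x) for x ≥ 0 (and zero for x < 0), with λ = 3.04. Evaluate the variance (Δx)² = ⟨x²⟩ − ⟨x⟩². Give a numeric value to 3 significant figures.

Compute ⟨x⟩ and ⟨x²⟩ separately, then (Δx)² = ⟨x²⟩ − ⟨x⟩².
Every integrand reduces to terms xʲ·e^(−2λx) on [0, ∞); use ∫₀^∞ xʲ·e^(−2λx) dx = j!/(2λ)^(j+1).
⟨x⟩ = 0.16447 and ⟨x²⟩ = 0.054103.
(Δx)² = 0.054103 − (0.16447)² = 0.027052.

0.0271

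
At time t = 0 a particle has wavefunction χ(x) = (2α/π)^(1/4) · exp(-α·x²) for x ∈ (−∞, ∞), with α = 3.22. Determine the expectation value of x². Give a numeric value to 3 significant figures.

0.0776

⟨x²⟩ = ∫ x²·|χ|² dx (integrals over the domain).
Gaussian moments: ∫x^(2j)·e^(−2αx²) dx = (2j−1)!!/(4α)^j · √(π/(2α)), odd powers integrate to 0; here √(π/(2α)) = 0.69844.
⟨x²⟩ = 0.077640.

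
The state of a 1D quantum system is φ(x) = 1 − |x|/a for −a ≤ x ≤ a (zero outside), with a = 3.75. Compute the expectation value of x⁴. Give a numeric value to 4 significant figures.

⟨x⁴⟩ = ∫ x⁴·|φ|² dx / ∫|φ|² dx (integrals over the domain).
φ is even, so ∫ over [−a, a] = 2∫₀ᵃ with φ = 1 − x/a there: ∫₀ᵃ (1 − x/a)² dx = a/3, ∫₀ᵃ x²(1 − x/a)² dx = a³/30, ∫₀ᵃ x⁴(1 − x/a)² dx = a⁵/105.
State is unnormalized: ∫|φ|² dx = 2.5000, and ∫φ*·x⁴·φ dx = 14.125, so ⟨x⁴⟩ = 14.125 / 2.5000.
⟨x⁴⟩ = 5.6501.

5.650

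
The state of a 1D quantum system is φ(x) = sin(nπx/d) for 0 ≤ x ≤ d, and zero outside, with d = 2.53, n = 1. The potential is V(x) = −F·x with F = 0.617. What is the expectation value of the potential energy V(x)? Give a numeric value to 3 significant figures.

-0.781

⟨V⟩ = ∫ V(x)·|φ|² dx / ∫|φ|² dx.
With sin²θ = (1 − cos2θ)/2 on 0 ≤ x ≤ d: ∫sin²(nπx/d) dx = d/2, ∫x·sin²(nπx/d) dx = d²/4, ∫x²·sin²(nπx/d) dx = d³·(1/6 − 1/(4n²π²)); higher powers xᵏ the same way, integrating xᵏ·cos(2nπx/d) by parts.
State is unnormalized: ∫|φ|² dx = 1.2650, and ∫φ*·V(x)·φ dx = -0.98734, so ⟨V⟩ = -0.98734 / 1.2650.
⟨V⟩ = -0.78051.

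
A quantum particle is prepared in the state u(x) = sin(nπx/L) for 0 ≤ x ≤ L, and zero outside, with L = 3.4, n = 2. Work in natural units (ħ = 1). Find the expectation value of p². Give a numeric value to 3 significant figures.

p² u = −ħ² d²u/dx²; ⟨p²⟩ = −ħ² ∫ u*·u'' dx / ∫|u|² dx.
d/dx sin(nπx/L) = (nπ/L)·cos(nπx/L) and d²/dx² sin(nπx/L) = −(nπ/L)²·sin(nπx/L); on 0 ≤ x ≤ L, ∫sin²(nπx/L) dx = L/2 and ∫sin(nπx/L)·cos(nπx/L) dx = 0.
State is unnormalized: ∫|u|² dx = 1.7000, and ∫u*·(−ħ² u'') dx = 5.8056, so ⟨p²⟩ = 5.8056 / 1.7000.
⟨p²⟩ = 3.4151.

3.42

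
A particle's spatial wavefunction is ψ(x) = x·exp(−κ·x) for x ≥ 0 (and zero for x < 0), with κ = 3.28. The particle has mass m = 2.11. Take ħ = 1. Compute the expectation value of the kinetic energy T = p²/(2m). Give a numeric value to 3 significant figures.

T = −(ħ²/2m) d²/dx², so ⟨T⟩ = −(ħ²/2m) ∫ ψ*·ψ'' dx / ∫|ψ|² dx; with m = 2.11.
Differentiate x·exp(−κ·x) with the product rule; every integrand then reduces to terms xʲ·e^(−2κx) on [0, ∞), with ∫₀^∞ xʲ·e^(−2κx) dx = j!/(2κ)^(j+1).
State is unnormalized: ∫|ψ|² dx = 0.0070847, and ∫ψ*·(−ħ²/2m · ψ'') dx = 0.018061, so ⟨T⟩ = 0.018061 / 0.0070847.
⟨T⟩ = 2.5494.

2.55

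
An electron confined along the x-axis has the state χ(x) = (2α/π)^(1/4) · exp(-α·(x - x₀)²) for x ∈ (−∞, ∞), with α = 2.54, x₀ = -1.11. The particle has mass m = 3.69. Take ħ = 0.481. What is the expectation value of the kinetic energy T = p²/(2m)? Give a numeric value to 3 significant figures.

0.0796

T = −(ħ²/2m) d²/dx², so ⟨T⟩ = −(ħ²/2m) ∫ χ*·χ'' dx; with m = 3.69.
Gaussian moments (u = x − x₀): ∫u^(2j)·e^(−2αu²) du = (2j−1)!!/(4α)^j · √(π/(2α)), odd powers integrate to 0; here √(π/(2α)) = 0.78640. Derivatives: d/dx e^(−αu²) = −2αu·e^(−αu²), d²/dx² e^(−αu²) = (4α²u² − 2α)·e^(−αu²).
⟨T⟩ = 0.079628.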